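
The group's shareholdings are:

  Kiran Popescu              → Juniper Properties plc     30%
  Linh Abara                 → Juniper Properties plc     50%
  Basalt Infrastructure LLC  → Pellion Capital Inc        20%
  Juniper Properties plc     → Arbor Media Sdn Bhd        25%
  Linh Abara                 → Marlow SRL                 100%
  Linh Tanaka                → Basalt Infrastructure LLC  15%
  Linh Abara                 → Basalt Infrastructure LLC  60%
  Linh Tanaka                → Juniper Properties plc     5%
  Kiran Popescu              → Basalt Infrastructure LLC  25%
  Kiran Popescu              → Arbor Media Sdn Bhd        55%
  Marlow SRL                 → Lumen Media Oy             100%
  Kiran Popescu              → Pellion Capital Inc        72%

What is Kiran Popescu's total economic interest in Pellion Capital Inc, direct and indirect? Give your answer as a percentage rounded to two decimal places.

77.00%

Kiran reaches Pellion along 2 paths.
Via Basalt: 25% × 20% = 5%.
Direct stake: 72% = 72%.
Total: 5% + 72% = 77%.
Rounded: 77.00%.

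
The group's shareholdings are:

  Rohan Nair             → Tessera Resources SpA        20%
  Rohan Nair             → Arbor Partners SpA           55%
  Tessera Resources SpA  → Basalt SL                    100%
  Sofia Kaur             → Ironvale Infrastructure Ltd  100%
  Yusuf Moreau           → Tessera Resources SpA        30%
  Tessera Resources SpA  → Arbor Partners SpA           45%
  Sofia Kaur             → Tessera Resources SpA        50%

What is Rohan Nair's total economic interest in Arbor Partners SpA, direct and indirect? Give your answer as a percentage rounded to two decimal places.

64.00%

Rohan reaches Arbor along 2 paths.
Direct stake: 55% = 55%.
Via Tessera: 20% × 45% = 9%.
Total: 55% + 9% = 64%.
Rounded: 64.00%.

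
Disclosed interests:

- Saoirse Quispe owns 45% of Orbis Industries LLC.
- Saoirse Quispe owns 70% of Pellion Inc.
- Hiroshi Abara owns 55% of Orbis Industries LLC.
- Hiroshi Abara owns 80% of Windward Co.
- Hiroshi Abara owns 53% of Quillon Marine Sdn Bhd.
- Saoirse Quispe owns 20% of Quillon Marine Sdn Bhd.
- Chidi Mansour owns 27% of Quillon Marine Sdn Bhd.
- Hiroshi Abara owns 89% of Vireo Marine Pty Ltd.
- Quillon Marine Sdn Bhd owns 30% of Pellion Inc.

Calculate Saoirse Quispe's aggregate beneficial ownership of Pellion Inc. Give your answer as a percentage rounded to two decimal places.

76.00%

Saoirse reaches Pellion along 2 paths.
Via Quillon: 20% × 30% = 6%.
Direct stake: 70% = 70%.
Total: 6% + 70% = 76%.
Rounded: 76.00%.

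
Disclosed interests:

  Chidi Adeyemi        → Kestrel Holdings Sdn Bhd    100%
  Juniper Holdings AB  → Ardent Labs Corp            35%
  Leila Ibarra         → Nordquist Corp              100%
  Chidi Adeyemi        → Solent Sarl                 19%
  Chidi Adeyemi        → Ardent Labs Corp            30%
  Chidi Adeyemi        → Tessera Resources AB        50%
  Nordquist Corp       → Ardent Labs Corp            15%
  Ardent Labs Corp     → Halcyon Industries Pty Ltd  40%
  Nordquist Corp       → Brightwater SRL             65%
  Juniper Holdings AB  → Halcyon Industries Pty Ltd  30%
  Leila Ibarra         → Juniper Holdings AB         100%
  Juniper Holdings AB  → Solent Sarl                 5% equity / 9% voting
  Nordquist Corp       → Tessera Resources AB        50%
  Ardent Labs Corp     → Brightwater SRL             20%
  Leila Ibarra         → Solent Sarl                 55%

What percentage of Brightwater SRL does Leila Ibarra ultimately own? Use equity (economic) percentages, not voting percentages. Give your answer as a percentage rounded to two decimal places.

Leila reaches Brightwater along 3 paths.
Via Nordquist → Ardent: 100% × 15% × 20% = 3%.
Via Juniper → Ardent: 100% × 35% × 20% = 7%.
Via Nordquist: 100% × 65% = 65%.
Total: 3% + 7% + 65% = 75%.
Rounded: 75.00%.

75.00%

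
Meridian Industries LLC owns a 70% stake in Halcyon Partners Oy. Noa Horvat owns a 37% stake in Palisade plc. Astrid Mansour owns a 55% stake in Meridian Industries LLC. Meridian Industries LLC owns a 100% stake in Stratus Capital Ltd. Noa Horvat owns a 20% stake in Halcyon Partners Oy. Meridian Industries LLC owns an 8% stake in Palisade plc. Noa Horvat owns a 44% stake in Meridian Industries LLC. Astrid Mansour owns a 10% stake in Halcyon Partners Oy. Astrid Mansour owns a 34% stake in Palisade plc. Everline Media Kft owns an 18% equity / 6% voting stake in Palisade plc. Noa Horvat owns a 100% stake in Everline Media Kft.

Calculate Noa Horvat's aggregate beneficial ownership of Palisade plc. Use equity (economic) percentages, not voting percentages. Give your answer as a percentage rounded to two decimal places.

Noa reaches Palisade along 3 paths.
Via Everline: 100% × 18% = 18%.
Direct stake: 37% = 37%.
Via Meridian: 44% × 8% = 3.52%.
Total: 18% + 37% + 3.52% = 58.52%.

58.52%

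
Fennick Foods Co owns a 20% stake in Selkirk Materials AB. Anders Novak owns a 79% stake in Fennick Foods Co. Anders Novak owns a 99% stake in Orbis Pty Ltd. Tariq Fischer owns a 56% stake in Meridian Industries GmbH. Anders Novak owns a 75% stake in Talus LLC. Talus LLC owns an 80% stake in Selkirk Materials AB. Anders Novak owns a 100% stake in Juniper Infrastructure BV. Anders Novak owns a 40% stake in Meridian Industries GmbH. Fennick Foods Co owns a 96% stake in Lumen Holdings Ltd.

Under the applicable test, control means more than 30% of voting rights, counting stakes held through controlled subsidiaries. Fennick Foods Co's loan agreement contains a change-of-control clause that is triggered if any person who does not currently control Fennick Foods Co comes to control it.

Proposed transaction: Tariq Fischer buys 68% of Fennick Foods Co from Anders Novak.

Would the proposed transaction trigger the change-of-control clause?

Yes

The purchase adds only to Tariq's holdings (Anders's stake shrinks), so Tariq is the only person who could newly come to control Fennick.
Tariq holds 56% of Meridian, so Tariq controls Meridian.
Neither Tariq nor any entity Tariq controls holds any voting interest in Fennick.
So before the transaction, Tariq does not control Fennick.
After the purchase, Tariq holds 68% of Fennick directly, and Anders's stake falls to 11%.
Tariq holds 68% of Fennick, so Tariq controls Fennick.
Tariq did not control Fennick before and does after, so the clause is triggered.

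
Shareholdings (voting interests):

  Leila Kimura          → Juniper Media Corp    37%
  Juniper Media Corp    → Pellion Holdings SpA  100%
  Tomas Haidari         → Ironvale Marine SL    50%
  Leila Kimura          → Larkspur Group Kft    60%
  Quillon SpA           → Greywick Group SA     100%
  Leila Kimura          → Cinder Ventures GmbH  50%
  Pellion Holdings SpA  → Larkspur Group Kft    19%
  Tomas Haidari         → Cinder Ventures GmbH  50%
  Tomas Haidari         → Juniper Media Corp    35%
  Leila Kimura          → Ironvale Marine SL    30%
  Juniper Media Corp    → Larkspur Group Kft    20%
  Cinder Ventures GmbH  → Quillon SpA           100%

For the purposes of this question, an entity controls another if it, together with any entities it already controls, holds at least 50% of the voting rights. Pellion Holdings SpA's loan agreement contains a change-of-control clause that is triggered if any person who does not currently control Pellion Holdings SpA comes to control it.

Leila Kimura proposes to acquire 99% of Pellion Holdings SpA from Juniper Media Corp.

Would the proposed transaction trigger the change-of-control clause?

The purchase adds only to Leila's holdings (Juniper's stake shrinks), so Leila is the only person who could newly come to control Pellion.
Leila holds 50% of Cinder, so Leila controls Cinder.
Cinder holds 100% of Quillon, so Leila controls Quillon.
Leila holds 60% of Larkspur, so Leila controls Larkspur.
Quillon holds 100% of Greywick, so Leila controls Greywick.
Neither Leila nor any entity Leila controls holds any voting interest in Pellion.
So before the transaction, Leila does not control Pellion.
After the purchase, Leila holds 99% of Pellion directly, and Juniper's stake falls to 1%.
Leila holds 99% of Pellion, so Leila controls Pellion.
Leila did not control Pellion before and does after, so the clause is triggered.

Yes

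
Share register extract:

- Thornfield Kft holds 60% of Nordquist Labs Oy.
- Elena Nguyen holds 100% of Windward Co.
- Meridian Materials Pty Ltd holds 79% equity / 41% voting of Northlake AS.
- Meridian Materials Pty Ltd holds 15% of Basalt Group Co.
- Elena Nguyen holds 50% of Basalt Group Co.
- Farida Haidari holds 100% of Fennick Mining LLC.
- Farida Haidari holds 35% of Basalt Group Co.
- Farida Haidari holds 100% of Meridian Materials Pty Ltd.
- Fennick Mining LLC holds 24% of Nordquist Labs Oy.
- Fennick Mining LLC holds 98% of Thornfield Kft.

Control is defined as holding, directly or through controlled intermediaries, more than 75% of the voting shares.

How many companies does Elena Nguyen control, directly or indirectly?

Elena holds 100% of Windward, so Elena controls Windward.
No other company's threshold is met.
Elena controls 1 company.

1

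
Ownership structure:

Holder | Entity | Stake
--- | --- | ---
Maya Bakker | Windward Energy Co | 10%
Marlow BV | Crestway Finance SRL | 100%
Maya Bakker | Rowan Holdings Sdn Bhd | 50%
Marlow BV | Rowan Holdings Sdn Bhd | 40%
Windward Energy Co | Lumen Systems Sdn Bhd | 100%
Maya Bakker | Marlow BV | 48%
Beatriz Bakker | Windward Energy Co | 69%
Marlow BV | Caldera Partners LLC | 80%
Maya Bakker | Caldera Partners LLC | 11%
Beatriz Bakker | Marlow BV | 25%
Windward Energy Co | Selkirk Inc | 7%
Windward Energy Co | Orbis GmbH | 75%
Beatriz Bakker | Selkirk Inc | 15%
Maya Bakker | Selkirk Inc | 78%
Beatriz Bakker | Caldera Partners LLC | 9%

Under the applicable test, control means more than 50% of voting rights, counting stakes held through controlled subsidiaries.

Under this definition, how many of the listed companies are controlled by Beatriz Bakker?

Beatriz holds 69% of Windward, so Beatriz controls Windward.
Windward holds 100% of Lumen, so Beatriz controls Lumen.
Windward holds 75% of Orbis, so Beatriz controls Orbis.
No other company's threshold is met.
Beatriz controls 3 companies.

3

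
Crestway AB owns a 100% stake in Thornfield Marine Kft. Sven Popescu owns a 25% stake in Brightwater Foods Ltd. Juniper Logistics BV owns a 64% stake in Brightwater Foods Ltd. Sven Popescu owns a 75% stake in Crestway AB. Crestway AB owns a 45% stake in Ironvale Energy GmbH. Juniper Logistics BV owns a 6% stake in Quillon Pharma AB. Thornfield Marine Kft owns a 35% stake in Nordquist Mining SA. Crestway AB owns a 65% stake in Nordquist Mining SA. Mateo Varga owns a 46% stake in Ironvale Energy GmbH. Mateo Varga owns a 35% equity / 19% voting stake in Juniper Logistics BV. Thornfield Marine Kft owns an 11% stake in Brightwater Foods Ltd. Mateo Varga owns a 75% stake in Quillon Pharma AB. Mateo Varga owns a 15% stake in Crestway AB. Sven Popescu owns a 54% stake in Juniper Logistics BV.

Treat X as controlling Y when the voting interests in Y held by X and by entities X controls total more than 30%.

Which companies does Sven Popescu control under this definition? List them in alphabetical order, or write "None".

Sven holds 75% of Crestway, so Sven controls Crestway.
Sven holds 54% of Juniper, so Sven controls Juniper.
Crestway holds 100% of Thornfield, so Sven controls Thornfield.
Crestway and Thornfield together hold 65% + 35% = 100% of Nordquist, so Sven controls Nordquist.
Crestway holds 45% of Ironvale, so Sven controls Ironvale.
Sven and Juniper and Thornfield together hold 25% + 64% + 11% = 100% of Brightwater, so Sven controls Brightwater.
No other company's threshold is met.

Brightwater Foods Ltd, Crestway AB, Ironvale Energy GmbH, Juniper Logistics BV, Nordquist Mining SA, Thornfield Marine Kft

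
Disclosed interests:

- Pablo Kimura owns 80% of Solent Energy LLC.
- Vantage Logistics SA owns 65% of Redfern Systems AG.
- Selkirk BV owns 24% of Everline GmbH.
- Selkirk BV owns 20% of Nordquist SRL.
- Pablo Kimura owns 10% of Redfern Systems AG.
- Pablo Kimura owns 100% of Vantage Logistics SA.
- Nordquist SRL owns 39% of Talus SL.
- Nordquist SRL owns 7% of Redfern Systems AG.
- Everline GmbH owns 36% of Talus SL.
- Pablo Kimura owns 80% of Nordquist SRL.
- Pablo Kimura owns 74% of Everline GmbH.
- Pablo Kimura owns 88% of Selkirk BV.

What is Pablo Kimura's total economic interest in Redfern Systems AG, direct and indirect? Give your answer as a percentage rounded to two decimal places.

Pablo reaches Redfern along 4 paths.
Direct stake: 10% = 10%.
Via Vantage: 100% × 65% = 65%.
Via Nordquist: 80% × 7% = 5.6%.
Via Selkirk → Nordquist: 88% × 20% × 7% = 1.232%.
Total: 10% + 65% + 5.6% + 1.232% = 81.832%.
Rounded: 81.83%.

81.83%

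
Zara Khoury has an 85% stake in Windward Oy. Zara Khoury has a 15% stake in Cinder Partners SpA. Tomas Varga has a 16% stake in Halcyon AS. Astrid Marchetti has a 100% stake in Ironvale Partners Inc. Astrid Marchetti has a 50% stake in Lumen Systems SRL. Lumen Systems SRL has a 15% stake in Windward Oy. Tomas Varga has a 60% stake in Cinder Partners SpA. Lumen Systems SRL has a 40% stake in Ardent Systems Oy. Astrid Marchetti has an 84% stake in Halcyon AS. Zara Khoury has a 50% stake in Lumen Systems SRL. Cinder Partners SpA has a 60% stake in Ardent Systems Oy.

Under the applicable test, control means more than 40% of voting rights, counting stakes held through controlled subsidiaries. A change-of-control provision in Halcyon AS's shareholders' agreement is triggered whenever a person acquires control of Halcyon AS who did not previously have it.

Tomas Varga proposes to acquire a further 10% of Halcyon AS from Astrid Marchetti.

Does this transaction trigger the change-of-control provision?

The purchase adds only to Tomas's holdings (Astrid's stake shrinks), so Tomas is the only person who could newly come to control Halcyon.
Tomas holds 60% of Cinder, so Tomas controls Cinder.
Cinder holds 60% of Ardent, so Tomas controls Ardent.
In Halcyon, Tomas's side holds only 16%, not > 40%.
So before the transaction, Tomas does not control Halcyon.
After the purchase, Tomas's direct stake in Halcyon rises to 16% + 10% = 26%, and Astrid's stake falls to 74%.
After the transaction, Tomas's side holds 26% of Halcyon, not > 40%, so Tomas still does not control Halcyon.
No new person acquires control, so the clause is not triggered.

No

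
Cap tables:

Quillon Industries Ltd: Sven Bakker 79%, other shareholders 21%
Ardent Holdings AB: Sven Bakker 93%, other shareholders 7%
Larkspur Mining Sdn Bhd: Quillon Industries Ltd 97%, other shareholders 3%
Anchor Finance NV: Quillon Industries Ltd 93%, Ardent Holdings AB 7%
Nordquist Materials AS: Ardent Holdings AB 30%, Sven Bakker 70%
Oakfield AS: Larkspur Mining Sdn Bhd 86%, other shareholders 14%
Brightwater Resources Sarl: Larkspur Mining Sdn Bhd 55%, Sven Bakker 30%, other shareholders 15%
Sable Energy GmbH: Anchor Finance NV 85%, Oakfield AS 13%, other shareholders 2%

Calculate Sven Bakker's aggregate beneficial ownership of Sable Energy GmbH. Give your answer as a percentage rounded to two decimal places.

76.55%

Sven reaches Sable along 3 paths.
Via Quillon → Anchor: 79% × 93% × 85% = 62.4495%.
Via Ardent → Anchor: 93% × 7% × 85% = 5.5335%.
Via Quillon → Larkspur → Oakfield: 79% × 97% × 86% × 13% = 8.567234%.
Total: 62.4495% + 5.5335% + 8.567234% = 76.550234%.
Rounded: 76.55%.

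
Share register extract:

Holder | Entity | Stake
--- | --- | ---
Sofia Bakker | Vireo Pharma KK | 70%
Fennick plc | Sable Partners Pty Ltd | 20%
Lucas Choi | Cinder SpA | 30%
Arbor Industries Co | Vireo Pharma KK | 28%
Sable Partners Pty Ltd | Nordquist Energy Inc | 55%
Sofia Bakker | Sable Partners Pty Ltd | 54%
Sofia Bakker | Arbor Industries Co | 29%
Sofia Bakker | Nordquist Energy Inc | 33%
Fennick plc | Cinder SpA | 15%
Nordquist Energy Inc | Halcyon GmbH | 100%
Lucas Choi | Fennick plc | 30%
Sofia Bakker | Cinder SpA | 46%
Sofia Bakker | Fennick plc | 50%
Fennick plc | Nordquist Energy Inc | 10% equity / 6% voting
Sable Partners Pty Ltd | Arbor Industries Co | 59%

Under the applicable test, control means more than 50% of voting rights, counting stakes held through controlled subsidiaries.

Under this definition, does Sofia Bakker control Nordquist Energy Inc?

Yes

Sofia holds 54% of Sable, so Sofia controls Sable.
Sable and Sofia together hold 55% + 33% = 88% of Nordquist, so Sofia controls Nordquist.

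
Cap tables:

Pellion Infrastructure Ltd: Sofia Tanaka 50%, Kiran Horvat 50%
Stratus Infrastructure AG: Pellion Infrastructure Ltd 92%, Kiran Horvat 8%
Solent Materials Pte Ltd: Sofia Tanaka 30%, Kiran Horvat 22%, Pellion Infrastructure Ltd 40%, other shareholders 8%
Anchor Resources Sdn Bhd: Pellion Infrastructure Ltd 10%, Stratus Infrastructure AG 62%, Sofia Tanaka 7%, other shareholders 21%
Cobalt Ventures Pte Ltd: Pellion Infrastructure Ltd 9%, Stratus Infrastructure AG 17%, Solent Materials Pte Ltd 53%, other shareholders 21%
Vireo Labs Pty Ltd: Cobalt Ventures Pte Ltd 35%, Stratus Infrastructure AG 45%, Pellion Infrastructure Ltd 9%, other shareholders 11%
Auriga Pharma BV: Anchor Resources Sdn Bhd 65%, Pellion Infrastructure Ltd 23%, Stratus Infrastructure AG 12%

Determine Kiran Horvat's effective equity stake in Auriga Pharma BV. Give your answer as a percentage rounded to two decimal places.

Kiran reaches Auriga along 6 paths.
Via Pellion → Anchor: 50% × 10% × 65% = 3.25%.
Via Pellion → Stratus → Anchor: 50% × 92% × 62% × 65% = 18.538%.
Via Stratus → Anchor: 8% × 62% × 65% = 3.224%.
Via Pellion: 50% × 23% = 11.5%.
Via Pellion → Stratus: 50% × 92% × 12% = 5.52%.
Via Stratus: 8% × 12% = 0.96%.
Total: 3.25% + 18.538% + 3.224% + 11.5% + 5.52% + 0.96% = 42.992%.
Rounded: 42.99%.

42.99%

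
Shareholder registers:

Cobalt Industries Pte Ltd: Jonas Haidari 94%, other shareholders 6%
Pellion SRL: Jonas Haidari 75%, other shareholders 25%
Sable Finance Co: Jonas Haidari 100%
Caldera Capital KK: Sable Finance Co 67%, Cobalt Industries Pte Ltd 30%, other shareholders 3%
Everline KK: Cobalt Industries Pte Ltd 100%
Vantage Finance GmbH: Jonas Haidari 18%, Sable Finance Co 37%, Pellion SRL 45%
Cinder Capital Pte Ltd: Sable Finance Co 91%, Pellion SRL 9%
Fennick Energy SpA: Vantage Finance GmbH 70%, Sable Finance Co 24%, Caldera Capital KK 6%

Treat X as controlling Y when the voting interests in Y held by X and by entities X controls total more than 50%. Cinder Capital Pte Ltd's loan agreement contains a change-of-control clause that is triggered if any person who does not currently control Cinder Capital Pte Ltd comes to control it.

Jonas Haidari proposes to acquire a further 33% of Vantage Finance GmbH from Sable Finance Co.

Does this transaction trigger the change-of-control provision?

The purchase adds only to Jonas's holdings (Sable's stake shrinks), so Jonas is the only person who could newly come to control Cinder.
Jonas holds 100% of Sable, so Jonas controls Sable.
Jonas holds 75% of Pellion, so Jonas controls Pellion.
Sable and Pellion together hold 91% + 9% = 100% of Cinder, so Jonas controls Cinder.
So Jonas already controls Cinder before the transaction.
After the purchase, Jonas's direct stake in Vantage rises to 18% + 33% = 51%, and Sable's stake falls to 4%.
Jonas controlled Cinder already, so this is not a new person acquiring control; every other person's position is unchanged or reduced.
No new person acquires control, so the clause is not triggered.

No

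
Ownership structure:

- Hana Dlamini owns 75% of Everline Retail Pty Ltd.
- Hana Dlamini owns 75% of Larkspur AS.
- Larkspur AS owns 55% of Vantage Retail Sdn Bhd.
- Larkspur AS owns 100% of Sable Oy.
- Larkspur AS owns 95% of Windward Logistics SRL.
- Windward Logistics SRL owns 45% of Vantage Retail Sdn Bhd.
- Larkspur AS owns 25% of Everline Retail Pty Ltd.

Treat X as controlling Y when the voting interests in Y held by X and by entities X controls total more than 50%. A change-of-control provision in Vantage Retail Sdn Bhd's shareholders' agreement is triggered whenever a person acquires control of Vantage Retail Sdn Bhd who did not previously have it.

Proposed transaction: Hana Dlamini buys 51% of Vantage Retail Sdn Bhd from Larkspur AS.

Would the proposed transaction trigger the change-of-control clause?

The purchase adds only to Hana's holdings (Larkspur's stake shrinks), so Hana is the only person who could newly come to control Vantage.
Hana holds 75% of Larkspur, so Hana controls Larkspur.
Larkspur holds 95% of Windward, so Hana controls Windward.
Larkspur and Windward together hold 55% + 45% = 100% of Vantage, so Hana controls Vantage.
So Hana already controls Vantage before the transaction.
After the purchase, Hana holds 51% of Vantage directly, and Larkspur's stake falls to 4%.
Hana controlled Vantage already, so this is not a new person acquiring control; every other person's position is unchanged or reduced.
No new person acquires control, so the clause is not triggered.

No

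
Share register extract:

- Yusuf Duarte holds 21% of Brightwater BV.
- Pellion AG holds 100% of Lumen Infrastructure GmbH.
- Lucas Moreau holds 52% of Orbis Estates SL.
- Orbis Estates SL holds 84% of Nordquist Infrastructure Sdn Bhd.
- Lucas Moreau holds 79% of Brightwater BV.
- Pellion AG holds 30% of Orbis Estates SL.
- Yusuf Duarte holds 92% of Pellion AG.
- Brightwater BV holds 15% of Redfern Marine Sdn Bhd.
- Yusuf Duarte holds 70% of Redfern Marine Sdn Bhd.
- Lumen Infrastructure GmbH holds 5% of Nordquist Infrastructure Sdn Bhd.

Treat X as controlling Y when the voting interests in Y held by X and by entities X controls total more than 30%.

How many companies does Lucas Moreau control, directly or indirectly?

3

Lucas holds 52% of Orbis, so Lucas controls Orbis.
Lucas holds 79% of Brightwater, so Lucas controls Brightwater.
Orbis holds 84% of Nordquist, so Lucas controls Nordquist.
No other company's threshold is met.
Lucas controls 3 companies.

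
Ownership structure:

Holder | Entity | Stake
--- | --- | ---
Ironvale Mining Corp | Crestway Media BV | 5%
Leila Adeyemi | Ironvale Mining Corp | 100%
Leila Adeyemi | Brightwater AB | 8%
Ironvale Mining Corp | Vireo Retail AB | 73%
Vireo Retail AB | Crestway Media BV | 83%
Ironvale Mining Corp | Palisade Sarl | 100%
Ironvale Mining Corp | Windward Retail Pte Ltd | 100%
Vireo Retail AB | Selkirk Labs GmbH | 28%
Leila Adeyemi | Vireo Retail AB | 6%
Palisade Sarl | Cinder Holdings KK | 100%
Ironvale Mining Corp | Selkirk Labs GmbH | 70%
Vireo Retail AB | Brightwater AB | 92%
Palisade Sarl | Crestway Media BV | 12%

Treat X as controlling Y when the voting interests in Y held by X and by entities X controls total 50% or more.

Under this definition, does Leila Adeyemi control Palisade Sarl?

Leila holds 100% of Ironvale, so Leila controls Ironvale.
Ironvale holds 100% of Palisade, so Leila controls Palisade.

Yes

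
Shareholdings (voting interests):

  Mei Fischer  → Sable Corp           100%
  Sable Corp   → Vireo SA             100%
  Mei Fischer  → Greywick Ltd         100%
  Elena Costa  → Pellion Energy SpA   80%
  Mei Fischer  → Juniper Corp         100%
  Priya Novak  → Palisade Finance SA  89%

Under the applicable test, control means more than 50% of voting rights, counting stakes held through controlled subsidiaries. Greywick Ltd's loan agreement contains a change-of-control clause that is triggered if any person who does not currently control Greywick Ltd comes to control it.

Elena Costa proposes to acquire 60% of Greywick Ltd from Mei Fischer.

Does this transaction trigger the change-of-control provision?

The purchase adds only to Elena's holdings (Mei's stake shrinks), so Elena is the only person who could newly come to control Greywick.
Elena holds 80% of Pellion, so Elena controls Pellion.
Neither Elena nor any entity Elena controls holds any voting interest in Greywick.
So before the transaction, Elena does not control Greywick.
After the purchase, Elena holds 60% of Greywick directly, and Mei's stake falls to 40%.
Elena holds 60% of Greywick, so Elena controls Greywick.
Elena did not control Greywick before and does after, so the clause is triggered.

Yes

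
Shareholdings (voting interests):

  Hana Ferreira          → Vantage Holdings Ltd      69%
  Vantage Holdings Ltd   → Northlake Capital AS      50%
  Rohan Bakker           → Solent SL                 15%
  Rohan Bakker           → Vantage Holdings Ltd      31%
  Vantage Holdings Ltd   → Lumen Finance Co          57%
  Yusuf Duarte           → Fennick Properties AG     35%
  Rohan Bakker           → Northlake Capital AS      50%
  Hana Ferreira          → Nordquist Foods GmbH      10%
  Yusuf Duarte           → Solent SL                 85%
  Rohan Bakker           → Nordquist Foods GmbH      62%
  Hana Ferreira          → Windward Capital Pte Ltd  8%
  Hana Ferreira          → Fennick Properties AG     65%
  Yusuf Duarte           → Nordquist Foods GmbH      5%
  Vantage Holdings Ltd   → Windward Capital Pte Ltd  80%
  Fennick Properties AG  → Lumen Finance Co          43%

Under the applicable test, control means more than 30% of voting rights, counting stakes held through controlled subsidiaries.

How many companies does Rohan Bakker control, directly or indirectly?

Rohan holds 31% of Vantage, so Rohan controls Vantage.
Rohan holds 62% of Nordquist, so Rohan controls Nordquist.
Vantage and Rohan together hold 50% + 50% = 100% of Northlake, so Rohan controls Northlake.
Vantage holds 80% of Windward, so Rohan controls Windward.
Vantage holds 57% of Lumen, so Rohan controls Lumen.
No other company's threshold is met.
Rohan controls 5 companies.

5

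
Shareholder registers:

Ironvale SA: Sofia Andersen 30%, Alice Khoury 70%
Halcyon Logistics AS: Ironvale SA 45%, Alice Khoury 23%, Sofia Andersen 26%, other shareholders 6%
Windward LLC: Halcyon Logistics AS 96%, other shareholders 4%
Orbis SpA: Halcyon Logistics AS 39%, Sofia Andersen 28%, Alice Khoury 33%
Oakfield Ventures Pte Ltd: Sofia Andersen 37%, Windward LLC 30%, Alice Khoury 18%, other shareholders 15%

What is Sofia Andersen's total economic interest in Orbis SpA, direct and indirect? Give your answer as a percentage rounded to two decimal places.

43.41%

Sofia reaches Orbis along 3 paths.
Via Ironvale → Halcyon: 30% × 45% × 39% = 5.265%.
Via Halcyon: 26% × 39% = 10.14%.
Direct stake: 28% = 28%.
Total: 5.265% + 10.14% + 28% = 43.405%.
Rounded: 43.41%.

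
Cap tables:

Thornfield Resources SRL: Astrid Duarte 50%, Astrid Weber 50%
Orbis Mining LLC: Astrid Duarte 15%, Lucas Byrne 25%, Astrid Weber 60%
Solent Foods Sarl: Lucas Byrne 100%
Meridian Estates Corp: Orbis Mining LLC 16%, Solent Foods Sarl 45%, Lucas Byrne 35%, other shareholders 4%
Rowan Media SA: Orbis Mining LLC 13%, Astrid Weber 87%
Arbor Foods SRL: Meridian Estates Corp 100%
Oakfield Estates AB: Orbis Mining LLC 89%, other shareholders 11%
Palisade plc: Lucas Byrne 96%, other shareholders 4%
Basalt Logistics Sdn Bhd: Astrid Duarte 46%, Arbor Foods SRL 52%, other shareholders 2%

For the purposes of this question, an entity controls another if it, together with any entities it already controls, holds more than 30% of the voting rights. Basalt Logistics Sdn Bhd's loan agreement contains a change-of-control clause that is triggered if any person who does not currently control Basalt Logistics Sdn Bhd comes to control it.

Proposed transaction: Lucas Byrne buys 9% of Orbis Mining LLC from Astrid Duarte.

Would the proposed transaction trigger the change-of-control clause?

The purchase adds only to Lucas's holdings (Astrid Duarte's stake shrinks), so Lucas is the only person who could newly come to control Basalt.
Lucas holds 100% of Solent, so Lucas controls Solent.
Solent and Lucas together hold 45% + 35% = 80% of Meridian, so Lucas controls Meridian.
Meridian holds 100% of Arbor, so Lucas controls Arbor.
Arbor holds 52% of Basalt, so Lucas controls Basalt.
So Lucas already controls Basalt before the transaction.
After the purchase, Lucas's direct stake in Orbis rises to 25% + 9% = 34%, and Astrid Duarte's stake falls to 6%.
Lucas controlled Basalt already, so this is not a new person acquiring control; every other person's position is unchanged or reduced.
No new person acquires control, so the clause is not triggered.

No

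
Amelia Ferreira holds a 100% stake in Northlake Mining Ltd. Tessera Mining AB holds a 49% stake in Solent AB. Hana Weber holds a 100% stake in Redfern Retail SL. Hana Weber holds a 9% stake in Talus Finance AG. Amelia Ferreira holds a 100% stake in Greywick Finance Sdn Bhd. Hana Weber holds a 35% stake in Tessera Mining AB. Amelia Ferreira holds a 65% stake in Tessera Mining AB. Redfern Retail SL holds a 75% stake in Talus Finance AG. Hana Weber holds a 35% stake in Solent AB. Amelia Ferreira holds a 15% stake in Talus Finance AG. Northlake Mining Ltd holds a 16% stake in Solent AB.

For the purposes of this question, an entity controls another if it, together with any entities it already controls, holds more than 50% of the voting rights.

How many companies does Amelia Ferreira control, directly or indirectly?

Amelia holds 65% of Tessera, so Amelia controls Tessera.
Amelia holds 100% of Northlake, so Amelia controls Northlake.
Amelia holds 100% of Greywick, so Amelia controls Greywick.
Northlake and Tessera together hold 16% + 49% = 65% of Solent, so Amelia controls Solent.
No other company's threshold is met.
Amelia controls 4 companies.

4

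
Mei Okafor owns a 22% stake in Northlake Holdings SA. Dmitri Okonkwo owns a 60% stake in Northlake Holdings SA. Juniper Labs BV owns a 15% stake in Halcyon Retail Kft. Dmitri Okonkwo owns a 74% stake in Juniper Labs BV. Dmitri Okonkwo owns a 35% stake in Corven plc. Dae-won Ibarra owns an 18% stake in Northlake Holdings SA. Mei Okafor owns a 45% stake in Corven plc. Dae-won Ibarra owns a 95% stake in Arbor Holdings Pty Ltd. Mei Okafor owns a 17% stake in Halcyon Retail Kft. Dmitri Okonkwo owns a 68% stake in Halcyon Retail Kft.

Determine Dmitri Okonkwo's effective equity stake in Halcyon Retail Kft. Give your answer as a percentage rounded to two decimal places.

Dmitri reaches Halcyon along 2 paths.
Via Juniper: 74% × 15% = 11.1%.
Direct stake: 68% = 68%.
Total: 11.1% + 68% = 79.1%.
Rounded: 79.10%.

79.10%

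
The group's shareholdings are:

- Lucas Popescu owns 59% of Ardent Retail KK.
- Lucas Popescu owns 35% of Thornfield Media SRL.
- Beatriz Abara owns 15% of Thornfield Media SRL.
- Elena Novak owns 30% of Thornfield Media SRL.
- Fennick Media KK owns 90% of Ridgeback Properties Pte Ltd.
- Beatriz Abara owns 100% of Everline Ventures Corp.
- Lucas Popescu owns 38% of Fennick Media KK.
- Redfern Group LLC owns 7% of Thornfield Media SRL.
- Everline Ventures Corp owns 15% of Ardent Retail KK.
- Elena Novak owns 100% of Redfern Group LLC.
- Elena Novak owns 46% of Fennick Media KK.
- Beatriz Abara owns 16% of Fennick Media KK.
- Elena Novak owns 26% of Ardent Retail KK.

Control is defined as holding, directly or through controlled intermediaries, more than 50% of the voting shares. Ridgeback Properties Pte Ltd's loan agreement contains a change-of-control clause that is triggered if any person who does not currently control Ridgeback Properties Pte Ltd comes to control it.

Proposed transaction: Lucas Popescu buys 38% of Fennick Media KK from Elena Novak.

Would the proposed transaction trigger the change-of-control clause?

Yes

The purchase adds only to Lucas's holdings (Elena's stake shrinks), so Lucas is the only person who could newly come to control Ridgeback.
Lucas holds 59% of Ardent, so Lucas controls Ardent.
Neither Lucas nor any entity Lucas controls holds any voting interest in Ridgeback.
So before the transaction, Lucas does not control Ridgeback.
After the purchase, Lucas's direct stake in Fennick rises to 38% + 38% = 76%, and Elena's stake falls to 8%.
Lucas holds 76% of Fennick, so Lucas controls Fennick.
Fennick holds 90% of Ridgeback, so Lucas controls Ridgeback.
Lucas did not control Ridgeback before and does after, so the clause is triggered.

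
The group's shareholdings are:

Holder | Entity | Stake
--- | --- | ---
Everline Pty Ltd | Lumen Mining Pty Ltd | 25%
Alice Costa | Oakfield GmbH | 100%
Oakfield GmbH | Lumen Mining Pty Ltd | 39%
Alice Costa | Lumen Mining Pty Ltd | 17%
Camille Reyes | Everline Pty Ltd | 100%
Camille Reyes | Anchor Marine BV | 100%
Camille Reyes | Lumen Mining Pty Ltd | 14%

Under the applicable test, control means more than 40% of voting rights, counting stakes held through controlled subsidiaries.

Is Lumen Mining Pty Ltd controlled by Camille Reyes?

Camille holds 100% of Anchor, so Camille controls Anchor.
Camille holds 100% of Everline, so Camille controls Everline.
In Lumen, Camille's side holds only 25% + 14% = 39%, not > 40%.
So Camille does not control Lumen.

No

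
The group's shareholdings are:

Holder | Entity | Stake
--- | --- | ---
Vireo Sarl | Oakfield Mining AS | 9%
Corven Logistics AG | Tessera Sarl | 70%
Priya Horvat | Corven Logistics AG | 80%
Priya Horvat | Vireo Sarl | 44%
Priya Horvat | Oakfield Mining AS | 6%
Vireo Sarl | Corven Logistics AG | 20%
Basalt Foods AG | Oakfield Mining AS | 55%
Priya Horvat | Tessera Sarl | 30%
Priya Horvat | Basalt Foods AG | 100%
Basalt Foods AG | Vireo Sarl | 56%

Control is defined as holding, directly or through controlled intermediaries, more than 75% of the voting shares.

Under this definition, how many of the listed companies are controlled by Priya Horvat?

4

Priya holds 100% of Basalt, so Priya controls Basalt.
Priya and Basalt together hold 44% + 56% = 100% of Vireo, so Priya controls Vireo.
Priya and Vireo together hold 80% + 20% = 100% of Corven, so Priya controls Corven.
Priya and Corven together hold 30% + 70% = 100% of Tessera, so Priya controls Tessera.
No other company's threshold is met.
Priya controls 4 companies.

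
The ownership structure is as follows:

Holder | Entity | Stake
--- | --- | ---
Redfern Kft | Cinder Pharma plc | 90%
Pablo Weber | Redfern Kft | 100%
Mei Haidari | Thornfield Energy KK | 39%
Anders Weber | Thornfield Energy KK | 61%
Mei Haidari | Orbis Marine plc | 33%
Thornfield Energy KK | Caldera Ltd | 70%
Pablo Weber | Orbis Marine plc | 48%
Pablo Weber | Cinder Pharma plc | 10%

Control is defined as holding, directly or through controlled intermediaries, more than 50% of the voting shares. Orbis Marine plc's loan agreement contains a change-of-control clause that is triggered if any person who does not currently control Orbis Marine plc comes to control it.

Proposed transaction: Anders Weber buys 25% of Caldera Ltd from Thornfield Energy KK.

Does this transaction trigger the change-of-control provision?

No

The purchase adds only to Anders's holdings (Thornfield's stake shrinks), so Anders is the only person who could newly come to control Orbis.
Anders holds 61% of Thornfield, so Anders controls Thornfield.
Thornfield holds 70% of Caldera, so Anders controls Caldera.
Neither Anders nor any entity Anders controls holds any voting interest in Orbis.
So before the transaction, Anders does not control Orbis.
After the purchase, Anders holds 25% of Caldera directly, and Thornfield's stake falls to 45%.
Thornfield and Anders together hold 45% + 25% = 70% of Caldera, so Anders controls Caldera.
After the transaction, neither Anders nor any entity Anders controls holds a voting interest in Orbis, so Anders still does not control it.
No new person acquires control, so the clause is not triggered.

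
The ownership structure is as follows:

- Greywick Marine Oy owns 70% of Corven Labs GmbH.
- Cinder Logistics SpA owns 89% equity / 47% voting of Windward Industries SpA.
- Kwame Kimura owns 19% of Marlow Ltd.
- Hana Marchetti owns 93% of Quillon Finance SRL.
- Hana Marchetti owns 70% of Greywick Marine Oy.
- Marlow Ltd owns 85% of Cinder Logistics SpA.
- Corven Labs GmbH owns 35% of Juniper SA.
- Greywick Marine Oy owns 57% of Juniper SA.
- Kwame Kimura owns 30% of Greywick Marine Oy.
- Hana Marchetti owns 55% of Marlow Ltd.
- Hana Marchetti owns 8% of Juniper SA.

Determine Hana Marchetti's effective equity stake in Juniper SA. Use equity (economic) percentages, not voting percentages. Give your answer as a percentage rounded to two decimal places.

65.05%

Hana reaches Juniper along 3 paths.
Via Greywick → Corven: 70% × 70% × 35% = 17.15%.
Via Greywick: 70% × 57% = 39.9%.
Direct stake: 8% = 8%.
Total: 17.15% + 39.9% + 8% = 65.05%.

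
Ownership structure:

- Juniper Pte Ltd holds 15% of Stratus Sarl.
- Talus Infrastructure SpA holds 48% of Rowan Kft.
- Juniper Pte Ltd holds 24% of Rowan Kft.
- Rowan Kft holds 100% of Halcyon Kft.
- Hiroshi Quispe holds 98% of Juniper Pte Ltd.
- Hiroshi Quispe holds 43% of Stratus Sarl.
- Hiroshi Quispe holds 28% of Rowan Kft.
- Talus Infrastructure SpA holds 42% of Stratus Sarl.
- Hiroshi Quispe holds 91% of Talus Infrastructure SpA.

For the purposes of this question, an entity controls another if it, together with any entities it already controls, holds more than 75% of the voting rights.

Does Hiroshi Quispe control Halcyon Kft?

Yes

Hiroshi holds 98% of Juniper, so Hiroshi controls Juniper.
Hiroshi holds 91% of Talus, so Hiroshi controls Talus.
Juniper and Talus and Hiroshi together hold 24% + 48% + 28% = 100% of Rowan, so Hiroshi controls Rowan.
Rowan holds 100% of Halcyon, so Hiroshi controls Halcyon.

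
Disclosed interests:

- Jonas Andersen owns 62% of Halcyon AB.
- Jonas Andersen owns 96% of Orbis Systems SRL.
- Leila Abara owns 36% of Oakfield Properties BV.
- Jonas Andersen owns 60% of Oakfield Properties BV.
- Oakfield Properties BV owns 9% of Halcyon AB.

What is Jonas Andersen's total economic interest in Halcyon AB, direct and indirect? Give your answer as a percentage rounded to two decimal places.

Jonas reaches Halcyon along 2 paths.
Direct stake: 62% = 62%.
Via Oakfield: 60% × 9% = 5.4%.
Total: 62% + 5.4% = 67.4%.
Rounded: 67.40%.

67.40%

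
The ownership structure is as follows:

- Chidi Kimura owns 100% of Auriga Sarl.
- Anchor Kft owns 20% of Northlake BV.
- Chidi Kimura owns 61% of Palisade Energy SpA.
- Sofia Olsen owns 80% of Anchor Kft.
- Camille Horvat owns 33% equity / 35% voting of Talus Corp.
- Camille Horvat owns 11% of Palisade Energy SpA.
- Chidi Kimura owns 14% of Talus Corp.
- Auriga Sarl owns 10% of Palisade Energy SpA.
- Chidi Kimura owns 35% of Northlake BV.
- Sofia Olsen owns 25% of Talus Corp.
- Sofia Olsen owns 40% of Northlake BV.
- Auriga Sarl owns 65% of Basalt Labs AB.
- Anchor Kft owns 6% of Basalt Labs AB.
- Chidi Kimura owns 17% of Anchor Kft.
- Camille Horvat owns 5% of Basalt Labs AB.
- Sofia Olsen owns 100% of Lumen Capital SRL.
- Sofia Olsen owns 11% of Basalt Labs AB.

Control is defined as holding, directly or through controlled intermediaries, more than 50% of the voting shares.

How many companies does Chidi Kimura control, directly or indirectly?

Chidi holds 100% of Auriga, so Chidi controls Auriga.
Auriga holds 65% of Basalt, so Chidi controls Basalt.
Auriga and Chidi together hold 10% + 61% = 71% of Palisade, so Chidi controls Palisade.
No other company's threshold is met.
Chidi controls 3 companies.

3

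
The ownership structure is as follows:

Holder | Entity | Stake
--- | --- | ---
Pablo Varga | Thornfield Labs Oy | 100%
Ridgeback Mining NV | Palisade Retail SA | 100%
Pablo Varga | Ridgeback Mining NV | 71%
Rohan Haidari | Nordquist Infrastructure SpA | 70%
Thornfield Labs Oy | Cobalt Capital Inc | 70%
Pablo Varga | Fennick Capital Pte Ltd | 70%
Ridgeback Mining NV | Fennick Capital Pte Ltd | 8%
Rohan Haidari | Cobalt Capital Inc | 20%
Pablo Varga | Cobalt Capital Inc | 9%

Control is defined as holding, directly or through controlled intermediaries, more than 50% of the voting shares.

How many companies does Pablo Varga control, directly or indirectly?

Pablo holds 100% of Thornfield, so Pablo controls Thornfield.
Pablo holds 71% of Ridgeback, so Pablo controls Ridgeback.
Thornfield and Pablo together hold 70% + 9% = 79% of Cobalt, so Pablo controls Cobalt.
Pablo and Ridgeback together hold 70% + 8% = 78% of Fennick, so Pablo controls Fennick.
Ridgeback holds 100% of Palisade, so Pablo controls Palisade.
No other company's threshold is met.
Pablo controls 5 companies.

5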